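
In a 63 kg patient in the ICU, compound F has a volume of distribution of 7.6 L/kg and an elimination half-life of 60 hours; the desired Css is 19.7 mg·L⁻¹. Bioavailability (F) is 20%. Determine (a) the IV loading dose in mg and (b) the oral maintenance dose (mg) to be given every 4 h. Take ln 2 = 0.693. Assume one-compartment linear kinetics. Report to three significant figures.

(a) 9430 mg; (b) 2180 mg

Vd = 7.6 L/kg × 63 kg = 478.8 L
LD = Vd × C = 478.8 × 19.7 = 9432 mg
CL = 0.693 × Vd / t½ = 0.693 × 478.8 / 60 = 5.530 L/h
D = CL × Css × τ / F = 5.530 × 19.7 × 4 / 0.2 = 2179 mg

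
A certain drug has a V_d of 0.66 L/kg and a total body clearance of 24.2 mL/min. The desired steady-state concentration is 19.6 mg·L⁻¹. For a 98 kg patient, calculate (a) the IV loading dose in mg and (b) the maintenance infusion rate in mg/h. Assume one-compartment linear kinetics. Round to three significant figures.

Total Vd = 0.66 × 98 = 64.68 L
Loading dose = Vd × C = 64.68 × 19.6 = 1268 mg
Convert clearance: 24.2 mL/min × 60 min/h ÷ 1000 mL/L = 1.452 L/h
Infusion rate = 1.452 L/h × 19.6 mg/L = 28.46 mg/h

(a) 1270 mg; (b) 28.5 mg/h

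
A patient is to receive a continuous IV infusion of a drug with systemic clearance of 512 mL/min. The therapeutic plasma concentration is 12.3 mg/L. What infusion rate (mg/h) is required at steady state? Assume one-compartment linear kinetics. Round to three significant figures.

378 mg/h

CL = 512 mL/min × 60/1000 = 30.72 L/h
At steady state, infusion rate equals elimination rate: rate in = CL × Css.
R₀ = 30.72 × 12.3 = 377.9 mg/h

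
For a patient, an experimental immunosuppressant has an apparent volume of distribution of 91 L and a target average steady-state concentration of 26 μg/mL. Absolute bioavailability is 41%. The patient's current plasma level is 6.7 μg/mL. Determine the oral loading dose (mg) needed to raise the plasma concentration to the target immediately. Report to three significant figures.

4280 mg

The loading dose fills Vd to the target concentration.
Concentration deficit ΔC = 26 − 6.7 = 19.30 mg/L
LD = Vd × ΔC / F = 91.00 × 19.30 / 0.41 = 4284 mg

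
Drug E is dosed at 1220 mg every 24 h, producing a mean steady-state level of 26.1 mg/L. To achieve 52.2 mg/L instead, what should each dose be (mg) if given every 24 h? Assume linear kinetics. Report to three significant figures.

For first-order elimination, Css ∝ F·D/(CL·τ); F and CL are unchanged, so Css ∝ D/τ.
D₂ = D₁ × (Css,target / Css,current) = 1220 × 52.2/26.1 = 2440 mg

2440 mg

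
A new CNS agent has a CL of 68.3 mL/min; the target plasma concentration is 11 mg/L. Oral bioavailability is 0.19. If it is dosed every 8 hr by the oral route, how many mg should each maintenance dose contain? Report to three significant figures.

CL = 68.3 mL/min = 68.3 × 0.06 = 4.098 L/h
At steady state, dose per interval replaces the amount cleared in that interval: F·D/τ = CL·Css.
D = CL × Css × τ / F = 4.098 × 11 × 8 / 0.19 = 1898 mg

1900 mg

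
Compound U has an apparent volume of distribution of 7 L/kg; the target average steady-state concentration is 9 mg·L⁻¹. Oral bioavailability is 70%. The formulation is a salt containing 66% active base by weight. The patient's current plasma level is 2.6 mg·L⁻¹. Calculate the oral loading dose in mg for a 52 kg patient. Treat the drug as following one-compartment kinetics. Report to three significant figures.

Vd = 7 L/kg × 52 kg = 364.0 L
Concentration deficit ΔC = 9 − 2.6 = 6.400 mg/L
LD = Vd × ΔC / F / S = 364.0 × 6.400 / 0.7 / 0.66 = 5042 mg

5040 mg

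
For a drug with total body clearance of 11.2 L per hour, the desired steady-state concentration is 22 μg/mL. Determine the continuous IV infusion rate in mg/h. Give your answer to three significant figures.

246 mg/h

Rate = CL × Css = 11.20 × 22 = 246.4 mg/h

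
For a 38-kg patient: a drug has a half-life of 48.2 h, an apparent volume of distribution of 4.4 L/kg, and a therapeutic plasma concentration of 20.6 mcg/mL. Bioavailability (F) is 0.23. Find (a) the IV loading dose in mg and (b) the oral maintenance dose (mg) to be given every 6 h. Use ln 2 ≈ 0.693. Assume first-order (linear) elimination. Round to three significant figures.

(a) 3440 mg; (b) 1290 mg

Vd(total) = 38 kg × 4.4 L/kg = 167.2 L
LD = Vd × C = 167.2 × 20.6 = 3444 mg
CL = 0.693 × Vd / t½ = 0.693 × 167.2 / 48.2 = 2.404 L/h
D = CL × Css × τ / F = 2.404 × 20.6 × 6 / 0.23 = 1292 mg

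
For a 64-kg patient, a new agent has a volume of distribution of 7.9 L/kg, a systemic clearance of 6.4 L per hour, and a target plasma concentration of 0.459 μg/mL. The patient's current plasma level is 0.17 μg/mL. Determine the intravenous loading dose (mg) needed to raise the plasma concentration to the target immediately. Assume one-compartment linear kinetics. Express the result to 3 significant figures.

Total Vd = 7.9 × 64 = 505.6 L
LD is governed by Vd — clearance does not enter the loading-dose calculation.
Concentration deficit ΔC = 0.459 − 0.17 = 0.2890 mg/L
LD = Vd × ΔC = 505.6 × 0.2890 = 146.1 mg

146 mg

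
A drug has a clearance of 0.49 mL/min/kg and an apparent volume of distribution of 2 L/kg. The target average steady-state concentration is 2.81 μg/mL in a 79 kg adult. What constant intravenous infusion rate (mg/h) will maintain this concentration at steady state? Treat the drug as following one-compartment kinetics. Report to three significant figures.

CL = 0.49 mL/min/kg × 79 kg = 38.71 mL/min = 38.71 × 60/1000 = 2.323 L/h
Vd does not affect the maintenance rate; only clearance governs steady-state input.
R₀ = 2.323 × 2.81 = 6.528 mg/h

6.53 mg/h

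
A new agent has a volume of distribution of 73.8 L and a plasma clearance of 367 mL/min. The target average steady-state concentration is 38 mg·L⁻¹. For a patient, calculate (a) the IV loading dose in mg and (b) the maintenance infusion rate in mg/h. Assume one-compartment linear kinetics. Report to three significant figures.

(a) 2800 mg; (b) 837 mg/h

Loading: fill Vd to C_target → 73.80 L × 38 mg/L = 2804 mg
CL = 367 mL/min = 367 × 0.06 = 22.02 L/h
Maintenance infusion rate = CL × Css = 22.02 × 38 = 836.8 mg/h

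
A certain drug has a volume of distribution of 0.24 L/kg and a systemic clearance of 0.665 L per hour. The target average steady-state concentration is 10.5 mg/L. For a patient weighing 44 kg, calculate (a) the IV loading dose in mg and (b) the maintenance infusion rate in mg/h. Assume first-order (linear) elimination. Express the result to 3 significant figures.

Total Vd = 0.24 × 44 = 10.56 L
Loading: fill Vd to C_target → 10.56 L × 10.5 mg/L = 110.9 mg
Maintenance: replace elimination → rate = CL × Css = 0.6650 × 10.5 = 6.983 mg/h

(a) 111 mg; (b) 6.98 mg/h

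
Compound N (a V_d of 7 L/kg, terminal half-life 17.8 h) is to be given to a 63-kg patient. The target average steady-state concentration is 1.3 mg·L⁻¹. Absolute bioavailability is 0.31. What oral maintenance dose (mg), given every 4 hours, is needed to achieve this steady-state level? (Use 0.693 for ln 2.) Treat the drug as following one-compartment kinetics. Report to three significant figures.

288 mg

Total Vd = 7 × 63 = 441.0 L
CL = ln 2 · Vd / t½ = 0.693 × 441.0 / 17.8 = 17.17 L/h
D = CL × Css × τ / F = 17.17 × 1.3 × 4 / 0.31 = 288.0 mg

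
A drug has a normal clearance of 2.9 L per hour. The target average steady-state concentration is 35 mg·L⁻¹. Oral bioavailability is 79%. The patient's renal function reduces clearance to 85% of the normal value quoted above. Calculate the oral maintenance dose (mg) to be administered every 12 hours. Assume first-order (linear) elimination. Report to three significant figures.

Patient clearance = 0.85 × 2.900 = 2.465 L/h
At steady state, dose per interval replaces the amount cleared in that interval: F·D/τ = CL·Css.
D = CL × Css × τ / F = 2.465 × 35 × 12 / 0.79 = 1311 mg

1310 mg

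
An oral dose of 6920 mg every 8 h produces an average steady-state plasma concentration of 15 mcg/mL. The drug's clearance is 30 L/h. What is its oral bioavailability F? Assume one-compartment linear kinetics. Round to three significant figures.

F·D/τ = CL·Css at steady state → F = CL·Css·τ / D.
F = 30 × 15 × 8 / 6920 = 0.520

0.520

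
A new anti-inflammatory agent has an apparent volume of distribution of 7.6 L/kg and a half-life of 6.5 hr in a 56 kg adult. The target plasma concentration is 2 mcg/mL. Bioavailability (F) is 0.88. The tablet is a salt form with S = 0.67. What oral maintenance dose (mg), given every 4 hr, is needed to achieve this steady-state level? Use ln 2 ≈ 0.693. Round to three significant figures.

Total Vd = 7.6 × 56 = 425.6 L
k = 0.693/6.5 = 0.1066 h⁻¹, so CL = k·Vd = 0.1066 × 425.6 = 45.37 L/h
D = CL × Css × τ / F / S = 45.37 × 2 × 4 / 0.88 / 0.67 = 615.6 mg

616 mg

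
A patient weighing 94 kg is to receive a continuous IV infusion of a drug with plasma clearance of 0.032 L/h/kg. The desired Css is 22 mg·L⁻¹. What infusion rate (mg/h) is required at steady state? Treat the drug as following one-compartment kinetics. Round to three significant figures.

CL = 0.032 L/h/kg × 94 kg = 3.008 L/h
At steady state, infusion rate equals elimination rate: rate in = CL × Css.
Infusion rate = CL · Css = 3.008 L/h × 22 mg/L = 66.18 mg/h

66.2 mg/h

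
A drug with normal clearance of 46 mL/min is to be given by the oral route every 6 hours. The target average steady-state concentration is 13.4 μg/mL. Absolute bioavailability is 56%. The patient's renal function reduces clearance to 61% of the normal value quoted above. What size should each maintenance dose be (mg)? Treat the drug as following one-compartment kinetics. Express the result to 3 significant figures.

CL = 46 mL/min × 60/1000 = 2.760 L/h
Patient clearance = 0.61 × 2.760 = 1.684 L/h
D = CL × Css × τ / F = 1.684 × 13.4 × 6 / 0.56 = 241.8 mg

242 mg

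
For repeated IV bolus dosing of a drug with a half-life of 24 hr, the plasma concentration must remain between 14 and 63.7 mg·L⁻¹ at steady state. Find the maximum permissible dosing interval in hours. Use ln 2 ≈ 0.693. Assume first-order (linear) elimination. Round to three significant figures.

k = 0.693 / t½ = 0.693 / 24 = 0.02888 h⁻¹
Between IV bolus doses, concentration decays as C = C₀·e^(−kτ), so C_peak/C_trough = e^(kτ).
τ_max = ln(C_peak/C_trough) / k = ln(63.7/14) / 0.02888 = 1.515 / 0.02888 = 52.46 h

52.5 h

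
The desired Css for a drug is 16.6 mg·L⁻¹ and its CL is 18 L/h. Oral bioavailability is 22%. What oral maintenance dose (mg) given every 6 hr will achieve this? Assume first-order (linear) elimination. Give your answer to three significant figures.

D = CL × Css × τ / F = 18.00 × 16.6 × 6 / 0.22 = 8149 mg

8150 mg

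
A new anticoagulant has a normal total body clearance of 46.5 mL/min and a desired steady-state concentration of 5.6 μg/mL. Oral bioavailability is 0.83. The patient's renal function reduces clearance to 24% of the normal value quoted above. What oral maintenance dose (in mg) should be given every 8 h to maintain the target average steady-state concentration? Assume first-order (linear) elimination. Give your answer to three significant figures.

CL = 46.5 mL/min × 60/1000 = 2.790 L/h
Patient clearance = 0.24 × 2.790 = 0.6696 L/h
D = CL × Css × τ / F = 0.6696 × 5.6 × 8 / 0.83 = 36.14 mg

36.1 mg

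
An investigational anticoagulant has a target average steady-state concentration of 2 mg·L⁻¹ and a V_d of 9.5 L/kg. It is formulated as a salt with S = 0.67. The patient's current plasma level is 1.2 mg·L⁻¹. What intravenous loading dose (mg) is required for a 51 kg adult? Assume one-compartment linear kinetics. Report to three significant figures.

Vd(total) = 51 kg × 9.5 L/kg = 484.5 L
The loading dose fills Vd to the target concentration.
Concentration deficit ΔC = 2 − 1.2 = 0.8000 mg/L
LD = Vd × ΔC / S = 484.5 × 0.8000 / 0.67 = 578.5 mg

579 mg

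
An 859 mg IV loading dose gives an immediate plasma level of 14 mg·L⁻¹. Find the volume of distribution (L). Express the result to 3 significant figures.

61.4 L

Immediately after an IV bolus, C₀ = Dose / Vd, so Vd = Dose / C₀.
Vd = 859 / 14 = 61.36 L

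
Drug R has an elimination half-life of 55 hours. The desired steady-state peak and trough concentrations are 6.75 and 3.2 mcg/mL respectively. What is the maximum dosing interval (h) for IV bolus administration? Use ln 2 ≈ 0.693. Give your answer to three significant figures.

k = 0.693 / t½ = 0.693 / 55 = 0.01260 h⁻¹
Between IV bolus doses, concentration decays as C = C₀·e^(−kτ), so C_peak/C_trough = e^(kτ).
τ_max = ln(C_peak/C_trough) / k = ln(6.75/3.2) / 0.01260 = 0.7464 / 0.01260 = 59.24 h

59.2 h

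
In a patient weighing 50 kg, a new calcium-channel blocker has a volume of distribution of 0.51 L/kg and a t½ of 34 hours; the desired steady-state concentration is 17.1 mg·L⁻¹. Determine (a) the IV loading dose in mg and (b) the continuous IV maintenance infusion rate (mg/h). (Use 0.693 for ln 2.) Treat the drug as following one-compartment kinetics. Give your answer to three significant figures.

Vd(total) = 50 kg × 0.51 L/kg = 25.50 L
LD = Vd × C = 25.50 × 17.1 = 436.1 mg
CL = 0.693 × Vd / t½ = 0.693 × 25.50 / 34 = 0.5198 L/h
Infusion rate = CL × Css = 0.5198 × 17.1 = 8.889 mg/h

(a) 436 mg; (b) 8.89 mg/h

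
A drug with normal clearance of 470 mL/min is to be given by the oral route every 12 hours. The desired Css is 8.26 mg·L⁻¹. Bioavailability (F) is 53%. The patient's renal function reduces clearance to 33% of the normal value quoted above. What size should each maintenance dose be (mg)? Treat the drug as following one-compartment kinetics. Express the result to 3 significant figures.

Convert clearance: 470 mL/min × 60 min/h ÷ 1000 mL/L = 28.20 L/h
Patient clearance = 0.33 × 28.20 = 9.306 L/h
D = CL × Css × τ / F = 9.306 × 8.26 × 12 / 0.53 = 1740 mg

1740 mg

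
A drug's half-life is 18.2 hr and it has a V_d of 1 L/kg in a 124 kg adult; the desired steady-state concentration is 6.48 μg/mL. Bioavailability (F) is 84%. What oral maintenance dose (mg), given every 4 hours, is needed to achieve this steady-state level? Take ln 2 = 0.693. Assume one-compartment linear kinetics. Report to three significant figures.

Total Vd = 1 × 124 = 124.0 L
CL = 0.693 × Vd / t½ = 0.693 × 124.0 / 18.2 = 4.722 L/h
D = CL × Css × τ / F = 4.722 × 6.48 × 4 / 0.84 = 145.7 mg

146 mg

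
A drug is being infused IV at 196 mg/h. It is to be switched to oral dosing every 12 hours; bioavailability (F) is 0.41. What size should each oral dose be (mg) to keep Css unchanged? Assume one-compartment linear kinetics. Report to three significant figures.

5740 mg

To maintain the same Css, the systemic dosing rate must be unchanged: F·D/τ = infusion rate.
D = rate × τ / F = 196 × 12 / 0.41 = 5737 mg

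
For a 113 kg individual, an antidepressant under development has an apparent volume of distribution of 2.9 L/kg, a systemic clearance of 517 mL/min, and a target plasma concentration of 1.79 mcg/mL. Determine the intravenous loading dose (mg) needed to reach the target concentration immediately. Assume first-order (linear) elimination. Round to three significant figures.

587 mg

Total Vd = 2.9 × 113 = 327.7 L
LD = Vd × C = 327.7 × 1.790 = 586.6 mg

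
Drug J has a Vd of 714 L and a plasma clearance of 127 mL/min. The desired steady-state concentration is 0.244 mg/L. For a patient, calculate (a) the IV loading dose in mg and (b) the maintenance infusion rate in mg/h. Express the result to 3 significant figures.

(a) 174 mg; (b) 1.86 mg/h

Loading dose = Vd × C = 714.0 × 0.244 = 174.2 mg
CL = 127 mL/min × 60/1000 = 7.620 L/h
Infusion rate = 7.620 L/h × 0.244 mg/L = 1.859 mg/h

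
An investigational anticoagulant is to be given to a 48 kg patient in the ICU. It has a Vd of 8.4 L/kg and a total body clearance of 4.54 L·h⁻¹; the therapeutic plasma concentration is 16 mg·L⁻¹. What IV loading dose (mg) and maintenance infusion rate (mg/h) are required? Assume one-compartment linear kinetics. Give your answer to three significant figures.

Vd(total) = 48 kg × 8.4 L/kg = 403.2 L
Loading: fill Vd to C_target → 403.2 L × 16 mg/L = 6451 mg
Maintenance infusion rate = CL × Css = 4.540 × 16 = 72.64 mg/h

(a) 6450 mg; (b) 72.6 mg/h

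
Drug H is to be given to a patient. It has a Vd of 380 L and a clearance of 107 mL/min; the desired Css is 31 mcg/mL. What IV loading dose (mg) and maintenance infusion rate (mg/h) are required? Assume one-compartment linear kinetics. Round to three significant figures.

LD = Vd · C_target = 380.0 × 31 = 11780 mg
CL = 107 mL/min × 60/1000 = 6.420 L/h
Maintenance: replace elimination → rate = CL × Css = 6.420 × 31 = 199.0 mg/h

(a) 11800 mg; (b) 199 mg/h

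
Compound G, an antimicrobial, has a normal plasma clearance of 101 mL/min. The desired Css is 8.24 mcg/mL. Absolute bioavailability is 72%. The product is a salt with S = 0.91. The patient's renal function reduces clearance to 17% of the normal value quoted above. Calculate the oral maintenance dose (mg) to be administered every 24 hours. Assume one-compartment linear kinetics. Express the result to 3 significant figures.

CL = 101 mL/min = 101 × 0.06 = 6.060 L/h
Patient clearance = 0.17 × 6.060 = 1.030 L/h
At steady state, dose per interval replaces the amount cleared in that interval: F·S·D/τ = CL·Css.
D = CL × Css × τ / F / S = 1.030 × 8.24 × 24 / 0.72 / 0.91 = 310.9 mg

311 mg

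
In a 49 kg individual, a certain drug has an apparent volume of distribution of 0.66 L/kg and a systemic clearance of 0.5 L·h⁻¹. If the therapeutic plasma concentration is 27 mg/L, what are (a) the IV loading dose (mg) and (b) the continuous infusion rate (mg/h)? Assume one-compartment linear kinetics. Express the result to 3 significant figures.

(a) 873 mg; (b) 13.5 mg/h

Total Vd = 0.66 × 49 = 32.34 L
LD = Vd · C_target = 32.34 × 27 = 873.2 mg
Infusion rate = 0.5000 L/h × 27 mg/L = 13.50 mg/h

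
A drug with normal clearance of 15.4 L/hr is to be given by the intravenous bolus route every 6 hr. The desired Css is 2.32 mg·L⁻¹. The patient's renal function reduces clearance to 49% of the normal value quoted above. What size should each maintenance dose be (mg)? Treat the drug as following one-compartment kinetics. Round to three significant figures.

Patient clearance = 0.49 × 15.40 = 7.546 L/h
D = CL × Css × τ = 7.546 × 2.32 × 6 = 105.0 mg

105 mg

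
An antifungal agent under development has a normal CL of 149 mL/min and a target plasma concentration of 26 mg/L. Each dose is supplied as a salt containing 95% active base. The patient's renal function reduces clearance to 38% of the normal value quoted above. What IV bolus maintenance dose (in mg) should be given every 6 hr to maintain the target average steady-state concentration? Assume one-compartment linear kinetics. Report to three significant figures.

Convert clearance: 149 mL/min × 60 min/h ÷ 1000 mL/L = 8.940 L/h
Patient clearance = 0.38 × 8.940 = 3.397 L/h
D = CL × Css × τ / S = 3.397 × 26 × 6 / 0.95 = 557.8 mg

558 mg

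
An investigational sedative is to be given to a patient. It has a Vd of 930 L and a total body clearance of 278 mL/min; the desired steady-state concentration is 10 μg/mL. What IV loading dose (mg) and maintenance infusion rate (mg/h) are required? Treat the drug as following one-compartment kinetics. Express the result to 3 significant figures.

(a) 9300 mg; (b) 167 mg/h

Loading dose = Vd × C = 930.0 × 10 = 9300 mg
Convert clearance: 278 mL/min × 60 min/h ÷ 1000 mL/L = 16.68 L/h
Maintenance: replace elimination → rate = CL × Css = 16.68 × 10 = 166.8 mg/h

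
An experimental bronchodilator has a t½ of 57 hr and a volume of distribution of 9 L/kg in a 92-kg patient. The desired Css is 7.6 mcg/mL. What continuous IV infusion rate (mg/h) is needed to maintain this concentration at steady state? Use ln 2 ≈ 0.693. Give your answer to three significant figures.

Vd(total) = 92 kg × 9 L/kg = 828.0 L
CL = 0.693 × Vd / t½ = 0.693 × 828.0 / 57 = 10.07 L/h
Infusion rate = CL × Css = 10.07 × 7.6 = 76.53 mg/h

76.5 mg/h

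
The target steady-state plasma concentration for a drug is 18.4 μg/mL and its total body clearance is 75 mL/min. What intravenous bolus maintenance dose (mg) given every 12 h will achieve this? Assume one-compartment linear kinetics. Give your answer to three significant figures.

Convert clearance: 75 mL/min × 60 min/h ÷ 1000 mL/L = 4.500 L/h
D = CL × Css × τ = 4.500 × 18.4 × 12 = 993.6 mg

994 mg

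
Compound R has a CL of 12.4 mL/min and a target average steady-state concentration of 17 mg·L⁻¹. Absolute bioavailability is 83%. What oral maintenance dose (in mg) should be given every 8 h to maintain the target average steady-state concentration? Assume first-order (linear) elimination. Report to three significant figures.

122 mg

CL = 12.4 mL/min = 12.4 × 0.06 = 0.7440 L/h
D = CL × Css × τ / F = 0.7440 × 17 × 8 / 0.83 = 121.9 mg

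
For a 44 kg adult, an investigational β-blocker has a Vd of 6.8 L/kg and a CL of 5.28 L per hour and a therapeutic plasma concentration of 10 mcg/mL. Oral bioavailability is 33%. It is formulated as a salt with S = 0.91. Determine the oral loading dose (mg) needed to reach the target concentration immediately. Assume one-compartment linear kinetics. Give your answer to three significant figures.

9960 mg

Vd(total) = 44 kg × 6.8 L/kg = 299.2 L
LD = Vd × C / F / S = 299.2 × 10.00 / 0.33 / 0.91 = 9963 mg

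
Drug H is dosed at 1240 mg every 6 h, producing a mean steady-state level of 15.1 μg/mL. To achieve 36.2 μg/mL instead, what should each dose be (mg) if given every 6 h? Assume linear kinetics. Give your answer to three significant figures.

2970 mg

With linear kinetics, Css is proportional to dose rate (D/τ) at fixed clearance.
D₂ = D₁ × (Css,target / Css,current) = 1240 × 36.2/15.1 = 2973 mg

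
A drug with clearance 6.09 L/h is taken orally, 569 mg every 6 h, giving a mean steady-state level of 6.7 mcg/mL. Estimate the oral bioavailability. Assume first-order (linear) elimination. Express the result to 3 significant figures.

F·D/τ = CL·Css at steady state → F = CL·Css·τ / D.
F = 6.09 × 6.7 × 6 / 569 = 0.430

0.430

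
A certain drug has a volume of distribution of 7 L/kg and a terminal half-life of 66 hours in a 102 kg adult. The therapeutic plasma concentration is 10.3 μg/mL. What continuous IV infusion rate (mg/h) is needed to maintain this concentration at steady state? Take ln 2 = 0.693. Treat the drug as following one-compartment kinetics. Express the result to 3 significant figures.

Vd = 7 L/kg × 102 kg = 714.0 L
CL = ln 2 · Vd / t½ = 0.693 × 714.0 / 66 = 7.497 L/h
Infusion rate = CL × Css = 7.497 × 10.3 = 77.22 mg/h

77.2 mg/h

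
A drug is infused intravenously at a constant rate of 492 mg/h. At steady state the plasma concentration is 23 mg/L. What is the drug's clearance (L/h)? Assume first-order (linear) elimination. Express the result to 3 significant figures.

21.4 L/h

At steady state, infusion rate = CL × Css, so CL = rate / Css.
CL = 492 / 23 = 21.39 L/h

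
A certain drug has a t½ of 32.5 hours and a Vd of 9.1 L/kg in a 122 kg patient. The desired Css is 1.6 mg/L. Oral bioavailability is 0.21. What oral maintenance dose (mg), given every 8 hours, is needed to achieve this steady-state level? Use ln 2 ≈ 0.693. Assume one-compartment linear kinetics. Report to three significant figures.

Total Vd = 9.1 × 122 = 1110 L
CL = 0.693 × Vd / t½ = 0.693 × 1110 / 32.5 = 23.67 L/h
D = CL × Css × τ / F = 23.67 × 1.6 × 8 / 0.21 = 1443 mg

1440 mg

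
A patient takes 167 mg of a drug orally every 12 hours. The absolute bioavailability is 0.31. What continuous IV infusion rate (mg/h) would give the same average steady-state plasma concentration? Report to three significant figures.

Equivalent systemic input: infusion rate = F·D/τ.
Rate = 0.31 × 167 / 12 = 4.314 mg/h

4.31 mg/h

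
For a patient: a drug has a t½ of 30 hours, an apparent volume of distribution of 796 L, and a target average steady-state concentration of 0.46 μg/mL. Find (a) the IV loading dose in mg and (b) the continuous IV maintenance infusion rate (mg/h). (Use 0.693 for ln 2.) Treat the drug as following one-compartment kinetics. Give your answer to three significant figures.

LD = Vd × C = 796.0 × 0.46 = 366.2 mg
CL = 0.693 × Vd / t½ = 0.693 × 796.0 / 30 = 18.39 L/h
Infusion rate = CL × Css = 18.39 × 0.46 = 8.459 mg/h

(a) 366 mg; (b) 8.46 mg/h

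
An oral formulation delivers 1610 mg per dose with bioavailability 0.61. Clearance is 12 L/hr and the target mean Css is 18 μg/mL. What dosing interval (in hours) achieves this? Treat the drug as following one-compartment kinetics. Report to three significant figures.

F·D/τ = CL·Css → τ = F·D / (CL·Css).
τ = 0.61 × 1610 / (12 × 18) = 4.547 h

4.55 h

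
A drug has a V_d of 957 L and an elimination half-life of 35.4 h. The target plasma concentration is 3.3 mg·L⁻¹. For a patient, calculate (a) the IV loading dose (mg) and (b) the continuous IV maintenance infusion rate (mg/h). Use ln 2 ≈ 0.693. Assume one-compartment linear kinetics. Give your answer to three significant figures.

(a) 3160 mg; (b) 61.8 mg/h

LD = Vd × C = 957.0 × 3.3 = 3158 mg
CL = 0.693 × Vd / t½ = 0.693 × 957.0 / 35.4 = 18.73 L/h
Infusion rate = CL × Css = 18.73 × 3.3 = 61.81 mg/h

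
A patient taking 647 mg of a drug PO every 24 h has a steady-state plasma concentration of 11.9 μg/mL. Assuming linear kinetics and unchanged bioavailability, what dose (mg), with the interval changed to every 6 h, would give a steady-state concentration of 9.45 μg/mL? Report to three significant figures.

With linear kinetics, Css is proportional to dose rate (D/τ) at fixed clearance.
D₂ = D₁ × (Css,target / Css,current) × (τ₂/τ₁) = 647 × (9.45/11.9) × (6/24) = 128.4 mg

128 mg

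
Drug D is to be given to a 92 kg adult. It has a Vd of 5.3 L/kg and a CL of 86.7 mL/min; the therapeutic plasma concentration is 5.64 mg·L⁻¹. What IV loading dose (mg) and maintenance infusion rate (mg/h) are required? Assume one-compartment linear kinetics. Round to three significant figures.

(a) 2750 mg; (b) 29.3 mg/h

Vd(total) = 92 kg × 5.3 L/kg = 487.6 L
LD = Vd · C_target = 487.6 × 5.64 = 2750 mg
CL = 86.7 mL/min × 60/1000 = 5.202 L/h
Infusion rate = 5.202 L/h × 5.64 mg/L = 29.34 mg/h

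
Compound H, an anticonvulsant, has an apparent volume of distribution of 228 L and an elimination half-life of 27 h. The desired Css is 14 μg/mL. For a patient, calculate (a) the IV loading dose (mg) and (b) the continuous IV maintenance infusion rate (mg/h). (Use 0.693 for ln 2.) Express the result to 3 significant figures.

(a) 3190 mg; (b) 81.9 mg/h

LD = Vd × C = 228.0 × 14 = 3192 mg
CL = 0.693 × Vd / t½ = 0.693 × 228.0 / 27 = 5.852 L/h
Infusion rate = CL × Css = 5.852 × 14 = 81.93 mg/h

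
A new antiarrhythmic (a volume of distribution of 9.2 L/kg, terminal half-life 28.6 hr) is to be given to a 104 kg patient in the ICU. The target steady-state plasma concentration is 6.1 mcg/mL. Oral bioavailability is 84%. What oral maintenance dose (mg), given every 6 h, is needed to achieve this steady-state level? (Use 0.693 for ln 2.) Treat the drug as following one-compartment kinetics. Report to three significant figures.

Vd = 9.2 L/kg × 104 kg = 956.8 L
CL = ln 2 · Vd / t½ = 0.693 × 956.8 / 28.6 = 23.18 L/h
D = CL × Css × τ / F = 23.18 × 6.1 × 6 / 0.84 = 1010 mg

1010 mg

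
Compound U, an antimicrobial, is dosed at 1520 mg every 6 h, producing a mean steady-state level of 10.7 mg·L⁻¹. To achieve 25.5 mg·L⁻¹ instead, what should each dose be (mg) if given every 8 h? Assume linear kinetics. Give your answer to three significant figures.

4830 mg

For first-order elimination, Css ∝ F·D/(CL·τ); F and CL are unchanged, so Css ∝ D/τ.
D₂ = D₁ × (Css,target / Css,current) × (τ₂/τ₁) = 1520 × (25.5/10.7) × (8/6) = 4830 mg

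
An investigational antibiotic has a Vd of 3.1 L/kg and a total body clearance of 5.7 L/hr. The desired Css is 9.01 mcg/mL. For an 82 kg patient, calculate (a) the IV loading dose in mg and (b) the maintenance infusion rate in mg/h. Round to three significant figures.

(a) 2290 mg; (b) 51.4 mg/h

Vd = 3.1 L/kg × 82 kg = 254.2 L
LD = Vd · C_target = 254.2 × 9.01 = 2290 mg
Maintenance infusion rate = CL × Css = 5.700 × 9.01 = 51.36 mg/h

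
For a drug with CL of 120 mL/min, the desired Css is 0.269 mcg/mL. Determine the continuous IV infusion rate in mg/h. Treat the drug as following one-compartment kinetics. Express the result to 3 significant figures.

1.94 mg/h

CL = 120 mL/min × 60/1000 = 7.200 L/h
Rate = CL × Css = 7.200 × 0.269 = 1.937 mg/h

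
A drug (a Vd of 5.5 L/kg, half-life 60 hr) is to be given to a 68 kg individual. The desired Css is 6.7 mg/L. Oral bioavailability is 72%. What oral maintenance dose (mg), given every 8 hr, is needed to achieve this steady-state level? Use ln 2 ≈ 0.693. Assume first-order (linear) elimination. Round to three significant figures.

322 mg

Vd = 5.5 L/kg × 68 kg = 374.0 L
CL = ln 2 · Vd / t½ = 0.693 × 374.0 / 60 = 4.320 L/h
D = CL × Css × τ / F = 4.320 × 6.7 × 8 / 0.72 = 321.6 mg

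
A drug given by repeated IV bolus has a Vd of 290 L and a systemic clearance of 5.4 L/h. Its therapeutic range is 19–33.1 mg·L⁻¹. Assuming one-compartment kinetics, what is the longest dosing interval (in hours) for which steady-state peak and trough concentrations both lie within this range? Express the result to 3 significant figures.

k = CL / Vd = 5.400 / 290.0 = 0.01862 h⁻¹
Between IV bolus doses, concentration decays as C = C₀·e^(−kτ), so C_peak/C_trough = e^(kτ).
τ_max = ln(C_peak/C_trough) / k = ln(33.1/19) / 0.01862 = 0.5551 / 0.01862 = 29.81 h

29.8 h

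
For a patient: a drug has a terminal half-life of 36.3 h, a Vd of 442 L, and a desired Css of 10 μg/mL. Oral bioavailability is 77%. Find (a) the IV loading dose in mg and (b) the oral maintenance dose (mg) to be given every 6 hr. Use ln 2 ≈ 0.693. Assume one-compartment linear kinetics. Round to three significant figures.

LD = Vd × C = 442.0 × 10 = 4420 mg
CL = 0.693 × Vd / t½ = 0.693 × 442.0 / 36.3 = 8.438 L/h
D = CL × Css × τ / F = 8.438 × 10 × 6 / 0.77 = 657.5 mg

(a) 4420 mg; (b) 658 mg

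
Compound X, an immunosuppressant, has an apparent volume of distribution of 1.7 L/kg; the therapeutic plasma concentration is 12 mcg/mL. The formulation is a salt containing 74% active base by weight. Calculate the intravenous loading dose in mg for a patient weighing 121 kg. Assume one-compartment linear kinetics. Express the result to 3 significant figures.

3340 mg

Total Vd = 1.7 × 121 = 205.7 L
The loading dose fills Vd to the target concentration.
LD = Vd × C / S = 205.7 × 12.00 / 0.74 = 3336 mg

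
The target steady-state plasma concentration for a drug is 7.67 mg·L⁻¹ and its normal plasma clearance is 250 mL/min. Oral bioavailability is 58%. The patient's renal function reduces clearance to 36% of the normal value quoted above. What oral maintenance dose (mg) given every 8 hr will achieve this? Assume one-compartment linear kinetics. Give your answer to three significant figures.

571 mg

CL = 250 mL/min = 250 × 0.06 = 15.00 L/h
Patient clearance = 0.36 × 15.00 = 5.400 L/h
At steady state, dose per interval replaces the amount cleared in that interval: F·D/τ = CL·Css.
D = CL × Css × τ / F = 5.400 × 7.67 × 8 / 0.58 = 571.3 mg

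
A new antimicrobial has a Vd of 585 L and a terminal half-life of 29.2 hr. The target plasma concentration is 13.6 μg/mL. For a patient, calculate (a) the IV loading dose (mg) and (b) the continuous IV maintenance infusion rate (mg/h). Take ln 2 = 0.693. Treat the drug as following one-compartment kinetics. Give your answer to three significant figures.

(a) 7960 mg; (b) 189 mg/h

LD = Vd × C = 585.0 × 13.6 = 7956 mg
CL = 0.693 × Vd / t½ = 0.693 × 585.0 / 29.2 = 13.88 L/h
Infusion rate = CL × Css = 13.88 × 13.6 = 188.8 mg/h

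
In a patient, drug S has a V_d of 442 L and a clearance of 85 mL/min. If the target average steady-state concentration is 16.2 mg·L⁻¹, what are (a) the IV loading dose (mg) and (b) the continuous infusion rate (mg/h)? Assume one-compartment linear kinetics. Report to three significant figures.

LD = Vd · C_target = 442.0 × 16.2 = 7160 mg
CL = 85 mL/min × 60/1000 = 5.100 L/h
Infusion rate = 5.100 L/h × 16.2 mg/L = 82.62 mg/h

(a) 7160 mg; (b) 82.6 mg/h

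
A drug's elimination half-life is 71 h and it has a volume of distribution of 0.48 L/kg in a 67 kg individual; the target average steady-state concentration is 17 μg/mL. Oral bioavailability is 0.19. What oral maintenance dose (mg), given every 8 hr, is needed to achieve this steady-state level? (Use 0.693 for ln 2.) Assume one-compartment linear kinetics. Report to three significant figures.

Vd(total) = 67 kg × 0.48 L/kg = 32.16 L
CL = 0.693 × Vd / t½ = 0.693 × 32.16 / 71 = 0.3139 L/h
D = CL × Css × τ / F = 0.3139 × 17 × 8 / 0.19 = 224.7 mg

225 mg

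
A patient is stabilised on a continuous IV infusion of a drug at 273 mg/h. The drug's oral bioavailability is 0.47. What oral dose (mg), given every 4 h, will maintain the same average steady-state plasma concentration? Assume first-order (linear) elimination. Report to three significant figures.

2320 mg

To maintain the same Css, the systemic dosing rate must be unchanged: F·D/τ = infusion rate.
D = rate × τ / F = 273 × 4 / 0.47 = 2323 mg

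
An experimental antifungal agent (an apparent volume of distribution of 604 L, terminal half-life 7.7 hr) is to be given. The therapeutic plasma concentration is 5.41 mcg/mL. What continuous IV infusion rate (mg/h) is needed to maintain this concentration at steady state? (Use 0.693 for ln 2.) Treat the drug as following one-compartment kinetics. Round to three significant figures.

CL = ln 2 · Vd / t½ = 0.693 × 604.0 / 7.7 = 54.36 L/h
Infusion rate = CL × Css = 54.36 × 5.41 = 294.1 mg/h

294 mg/h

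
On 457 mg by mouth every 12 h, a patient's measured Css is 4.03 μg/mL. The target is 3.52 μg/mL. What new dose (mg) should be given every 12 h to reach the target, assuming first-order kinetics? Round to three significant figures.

With linear kinetics, Css is proportional to dose rate (D/τ) at fixed clearance.
D₂ = D₁ × (Css,target / Css,current) = 457 × 3.52/4.03 = 399.2 mg

399 mg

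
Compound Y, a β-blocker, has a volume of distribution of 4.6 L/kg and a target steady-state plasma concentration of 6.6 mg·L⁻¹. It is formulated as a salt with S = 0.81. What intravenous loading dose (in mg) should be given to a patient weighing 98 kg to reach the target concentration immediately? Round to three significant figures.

3670 mg

Vd(total) = 98 kg × 4.6 L/kg = 450.8 L
LD = Vd × C / S = 450.8 × 6.600 / 0.81 = 3673 mg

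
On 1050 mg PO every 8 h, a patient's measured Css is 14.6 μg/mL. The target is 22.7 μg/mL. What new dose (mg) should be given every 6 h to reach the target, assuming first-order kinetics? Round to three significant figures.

With linear kinetics, Css is proportional to dose rate (D/τ) at fixed clearance.
D₂ = D₁ × (Css,target / Css,current) × (τ₂/τ₁) = 1050 × (22.7/14.6) × (6/8) = 1224 mg

1220 mg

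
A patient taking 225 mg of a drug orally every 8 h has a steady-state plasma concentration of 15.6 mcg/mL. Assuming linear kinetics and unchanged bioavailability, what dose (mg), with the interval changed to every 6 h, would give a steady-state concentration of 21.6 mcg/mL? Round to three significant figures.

234 mg

For first-order elimination, Css ∝ F·D/(CL·τ); F and CL are unchanged, so Css ∝ D/τ.
D₂ = D₁ × (Css,target / Css,current) × (τ₂/τ₁) = 225 × (21.6/15.6) × (6/8) = 233.7 mg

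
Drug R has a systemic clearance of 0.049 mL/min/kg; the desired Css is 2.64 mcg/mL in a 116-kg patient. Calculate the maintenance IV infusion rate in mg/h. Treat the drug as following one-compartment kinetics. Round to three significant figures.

CL = 0.049 mL/min/kg × 116 kg = 5.684 mL/min = 5.684 × 60/1000 = 0.3410 L/h
At steady state, infusion rate equals elimination rate: rate in = CL × Css.
Rate = CL × Css = 0.3410 × 2.64 = 0.9002 mg/h

0.900 mg/h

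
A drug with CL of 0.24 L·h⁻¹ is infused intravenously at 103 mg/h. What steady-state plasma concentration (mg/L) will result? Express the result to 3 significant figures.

429 mg/L

Css = rate / CL = 103 / 0.2400 = 429.2 mg/L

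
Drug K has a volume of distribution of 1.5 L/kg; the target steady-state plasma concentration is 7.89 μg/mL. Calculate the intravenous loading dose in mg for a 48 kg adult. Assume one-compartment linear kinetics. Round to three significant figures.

Total Vd = 1.5 × 48 = 72.00 L
LD = Vd × C = 72.00 × 7.890 = 568.1 mg

568 mg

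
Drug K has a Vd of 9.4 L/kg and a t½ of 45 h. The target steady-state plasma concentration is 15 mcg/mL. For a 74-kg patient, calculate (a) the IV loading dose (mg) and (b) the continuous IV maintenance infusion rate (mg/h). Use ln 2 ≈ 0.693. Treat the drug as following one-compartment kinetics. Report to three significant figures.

Total Vd = 9.4 × 74 = 695.6 L
LD = Vd × C = 695.6 × 15 = 10430 mg
CL = 0.693 × Vd / t½ = 0.693 × 695.6 / 45 = 10.71 L/h
Infusion rate = CL × Css = 10.71 × 15 = 160.7 mg/h

(a) 10400 mg; (b) 161 mg/h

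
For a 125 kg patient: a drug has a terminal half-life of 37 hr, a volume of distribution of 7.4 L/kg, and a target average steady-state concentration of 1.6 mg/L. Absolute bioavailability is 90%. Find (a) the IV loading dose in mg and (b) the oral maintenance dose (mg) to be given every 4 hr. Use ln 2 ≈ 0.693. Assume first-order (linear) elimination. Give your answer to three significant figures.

Total Vd = 7.4 × 125 = 925.0 L
LD = Vd × C = 925.0 × 1.6 = 1480 mg
CL = 0.693 × Vd / t½ = 0.693 × 925.0 / 37 = 17.33 L/h
D = CL × Css × τ / F = 17.33 × 1.6 × 4 / 0.9 = 123.2 mg

(a) 1480 mg; (b) 123 mg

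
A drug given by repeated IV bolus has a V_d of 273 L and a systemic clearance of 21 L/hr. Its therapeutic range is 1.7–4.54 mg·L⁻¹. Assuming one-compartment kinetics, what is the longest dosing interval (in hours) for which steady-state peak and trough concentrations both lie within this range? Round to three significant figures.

k = CL / Vd = 21.00 / 273.0 = 0.07692 h⁻¹
Between IV bolus doses, concentration decays as C = C₀·e^(−kτ), so C_peak/C_trough = e^(kτ).
τ_max = ln(C_peak/C_trough) / k = ln(4.54/1.7) / 0.07692 = 0.9823 / 0.07692 = 12.77 h

12.8 h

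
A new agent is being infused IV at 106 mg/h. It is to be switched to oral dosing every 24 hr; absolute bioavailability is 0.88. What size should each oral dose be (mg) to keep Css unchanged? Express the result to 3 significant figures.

2890 mg

To maintain the same Css, the systemic dosing rate must be unchanged: F·D/τ = infusion rate.
D = rate × τ / F = 106 × 24 / 0.88 = 2891 mg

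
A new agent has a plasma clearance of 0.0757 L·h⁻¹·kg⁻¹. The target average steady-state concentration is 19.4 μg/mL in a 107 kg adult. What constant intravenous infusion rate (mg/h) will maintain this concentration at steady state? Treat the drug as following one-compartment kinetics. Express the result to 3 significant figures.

CL = 0.0757 L·h⁻¹·kg⁻¹ × 107 kg = 8.100 L/h
R₀ = 8.100 × 19.4 = 157.1 mg/h

157 mg/h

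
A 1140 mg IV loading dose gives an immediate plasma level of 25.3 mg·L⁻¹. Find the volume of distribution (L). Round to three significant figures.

45.1 L

Immediately after an IV bolus, C₀ = Dose / Vd, so Vd = Dose / C₀.
Vd = 1140 / 25.3 = 45.06 L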